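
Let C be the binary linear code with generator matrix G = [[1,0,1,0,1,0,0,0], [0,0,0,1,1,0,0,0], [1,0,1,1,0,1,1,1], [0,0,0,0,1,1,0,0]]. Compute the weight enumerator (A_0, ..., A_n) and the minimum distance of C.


Weight distribution: A_0 = 1, A_2 = 3, A_3 = 6, A_4 = 1, A_5 = 2, A_6 = 3. Minimum distance d = 2.

Enumerate all 2^4 = 16 messages m ∈ F_2^4.
For each, compute codeword c = mG in F_2^8, then tally its weight.
  m = 0000 → c = 00000000, weight = 0.
  m = 1000 → c = 10101000, weight = 3.
  m = 0100 → c = 00011000, weight = 2.
  m = 1100 → c = 10110000, weight = 3.
  m = 0010 → c = 10110111, weight = 6.
  m = 1010 → c = 00011111, weight = 5.
  m = 0110 → c = 10101111, weight = 6.
  m = 1110 → c = 00000111, weight = 3.
  m = 0001 → c = 00001100, weight = 2.
  m = 1001 → c = 10100100, weight = 3.
  m = 0101 → c = 00010100, weight = 2.
  m = 1101 → c = 10111100, weight = 5.
  m = 0011 → c = 10111011, weight = 6.
  m = 1011 → c = 00010011, weight = 3.
  m = 0111 → c = 10100011, weight = 4.
  m = 1111 → c = 00001011, weight = 3.
Tally weights:
  weight 0: 1 codewords.
  weight 2: 3 codewords.
  weight 3: 6 codewords.
  weight 4: 1 codewords.
  weight 5: 2 codewords.
  weight 6: 3 codewords.
Minimum distance d = smallest w > 0 with A_w > 0 = 2.
Sanity: Σ A_w = 16 = 2^4 = 16 ✓.


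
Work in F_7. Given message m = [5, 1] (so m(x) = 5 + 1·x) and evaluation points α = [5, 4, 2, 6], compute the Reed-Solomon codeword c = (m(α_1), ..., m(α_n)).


c = [3, 2, 0, 4]

Message polynomial: m(x) = 5 + 1·x (mod 7).
For each evaluation point α_i, compute m(α_i) mod 7:
  α_1 = 5: Horner steps 1 → 3, so m(5) = 3.
  α_2 = 4: Horner steps 1 → 2, so m(4) = 2.
  α_3 = 2: Horner steps 1 → 0, so m(2) = 0.
  α_4 = 6: Horner steps 1 → 4, so m(6) = 4.
Codeword c = [3, 2, 0, 4] ∈ F_7^4.


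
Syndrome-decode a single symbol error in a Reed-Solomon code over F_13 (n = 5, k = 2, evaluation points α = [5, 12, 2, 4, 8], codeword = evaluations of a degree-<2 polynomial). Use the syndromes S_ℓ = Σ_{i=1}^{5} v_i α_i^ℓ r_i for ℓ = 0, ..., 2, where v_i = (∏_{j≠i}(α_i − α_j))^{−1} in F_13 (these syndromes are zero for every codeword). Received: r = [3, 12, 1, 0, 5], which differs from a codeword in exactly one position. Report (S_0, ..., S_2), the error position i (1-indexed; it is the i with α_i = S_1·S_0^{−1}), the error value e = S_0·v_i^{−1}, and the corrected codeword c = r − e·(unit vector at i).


S = (2, 8, 6), error at position 4, error magnitude e = 2, c = [3, 12, 1, 11, 5].

Step 1: column multipliers v_i = (∏_{j≠i}(α_i − α_j))^{−1} mod 13.
  i = 1 (α = 5): (5−12)(5−2)(5−4)(5−8) = (−7)·3·1·(−3) = 63 ≡ 11, so v_1 = 11^{−1} = 6 (mod 13).
  i = 2 (α = 12): (12−5)(12−2)(12−4)(12−8) = 7·10·8·4 = 2240 ≡ 4, so v_2 = 4^{−1} = 10 (mod 13).
  i = 3 (α = 2): (2−5)(2−12)(2−4)(2−8) = (−3)·(−10)·(−2)·(−6) = 360 ≡ 9, so v_3 = 9^{−1} = 3 (mod 13).
  i = 4 (α = 4): (4−5)(4−12)(4−2)(4−8) = (−1)·(−8)·2·(−4) = −64 ≡ 1, so v_4 = 1^{−1} = 1 (mod 13).
  i = 5 (α = 8): (8−5)(8−12)(8−2)(8−4) = 3·(−4)·6·4 = −288 ≡ 11, so v_5 = 11^{−1} = 6 (mod 13).
  v = [6, 10, 3, 1, 6].
Step 2: syndromes of r = [3, 12, 1, 0, 5] (all sums mod 13).
  S_0 = Σ v_i r_i = 6·3 + 10·12 + 3·1 + 1·0 + 6·5 = 171 ≡ 2.
  S_1 = Σ v_i α_i r_i = 6·5·3 + 10·12·12 + 3·2·1 + 1·4·0 + 6·8·5 = 1776 ≡ 8.
  α_i^2 mod 13 = [12, 1, 4, 3, 12].
  S_2 = Σ v_i α_i^2 r_i = 6·12·3 + 10·1·12 + 3·4·1 + 1·3·0 + 6·12·5 = 708 ≡ 6.
  S = (2, 8, 6) ≠ 0, so r is not a codeword (an error is present).
Step 3: locate the error. For a single error e at position i, S_ℓ = v_i·e·α_i^ℓ, so α_err = S_1/S_0.
  S_0^{−1} = 2^{−1} = 7 (mod 13), so α_err = 8·7 = 56 ≡ 4 = α_4. Error position i = 4.
  Consistency check: S_2/S_1 = 6·5 = 30 ≡ 4 = α_err ✓ (single-error assumption holds).
Step 4: error magnitude e = S_0/v_4 = S_0·∏_{j≠4}(α_4 − α_j) = 2·1 = 2 ≡ 2 (mod 13).
Step 5: correct position 4: c_4 = r_4 − e = 0 − 2 ≡ 11 (mod 13). Hence c = [3, 12, 1, 11, 5].
  Check: interpolating c through the α_i gives m(x) = 4 + 5·x (degree < 2) with m(α_i) = c_i for every i, so c is indeed a codeword.


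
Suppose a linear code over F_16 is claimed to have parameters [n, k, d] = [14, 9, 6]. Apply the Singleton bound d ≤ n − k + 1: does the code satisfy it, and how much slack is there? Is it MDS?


Singleton RHS = n − k + 1 = 6, slack = 0, bound satisfied, MDS.

Singleton bound: d ≤ n − k + 1.
Here n = 14, k = 9, so n − k + 1 = 6.
Given d = 6, check d ≤ 6: YES.
Slack = (n − k + 1) − d = 0.
The code is MDS (slack = 0).
Description: the claimed parameters are [14, 9, 6]_16; such a code would be MDS (meets Singleton bound).


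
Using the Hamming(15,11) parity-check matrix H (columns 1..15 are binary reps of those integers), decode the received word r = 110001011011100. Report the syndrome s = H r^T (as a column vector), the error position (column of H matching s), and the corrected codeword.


s = (1, 1, 1, 0)^T, error position = 14, corrected codeword c = 110001011011110

Compute s = H r^T mod 2 one row at a time:
  s_1 = 1 + 1 + 0 + 1 + 1 + 1 + 0 + 0 = 5 ≡ 1 (mod 2).
  s_2 = 0 + 0 + 1 + 0 + 1 + 1 + 0 + 0 = 3 ≡ 1 (mod 2).
  s_3 = 1 + 0 + 1 + 0 + 0 + 1 + 0 + 0 = 3 ≡ 1 (mod 2).
  s_4 = 1 + 0 + 0 + 0 + 1 + 1 + 1 + 0 = 4 ≡ 0 (mod 2).
s = (1, 1, 1, 0)^T — this equals column 14 of H (binary 1110), so error is at position 14.
Correct: flip bit 14 of r = 110001011011100 to get c = 110001011011110.


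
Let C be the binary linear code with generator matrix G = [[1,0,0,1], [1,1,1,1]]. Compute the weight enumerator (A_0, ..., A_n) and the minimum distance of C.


Weight distribution: A_0 = 1, A_2 = 2, A_4 = 1. Minimum distance d = 2.

Enumerate all 2^2 = 4 messages m ∈ F_2^2.
For each, compute codeword c = mG in F_2^4, then tally its weight.
  m = 00 → c = 0000, weight = 0.
  m = 10 → c = 1001, weight = 2.
  m = 01 → c = 1111, weight = 4.
  m = 11 → c = 0110, weight = 2.
Tally weights:
  weight 0: 1 codewords.
  weight 2: 2 codewords.
  weight 4: 1 codewords.
Minimum distance d = smallest w > 0 with A_w > 0 = 2.
Sanity: Σ A_w = 4 = 2^2 = 4 ✓.


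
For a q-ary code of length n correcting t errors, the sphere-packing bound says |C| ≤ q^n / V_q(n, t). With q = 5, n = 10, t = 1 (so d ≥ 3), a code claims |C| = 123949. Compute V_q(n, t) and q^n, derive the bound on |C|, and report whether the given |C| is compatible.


V_q(n, t) = 41, q^n = 9765625, Hamming bound = 238185, |C| = 123949 ≤ bound (satisfied).

Step 1: Compute V_q(n, t) = Σ_{j=0}^1 C(n, j) (q−1)^j.
  j = 0: C(10,0)·(4)^0 = 1·1 = 1.
  j = 1: C(10,1)·(4)^1 = 10·4 = 40.
  V_q(n, t) = 1 + 40 = 41.
Step 2: q^n = 5^10 = 9765625.
Step 3: Hamming bound ⌊q^n / V_q(n,t)⌋ = ⌊9765625/41⌋ = 238185.
Step 4: Compare |C| = 123949 to 238185: satisfied.
The claimed |C| lies below the Hamming bound.


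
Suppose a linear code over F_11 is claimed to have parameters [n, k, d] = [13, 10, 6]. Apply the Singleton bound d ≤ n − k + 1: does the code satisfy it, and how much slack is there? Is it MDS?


Singleton RHS = n − k + 1 = 4, slack = -2, bound violated (no such code; not MDS).

Singleton bound: d ≤ n − k + 1.
Here n = 13, k = 10, so n − k + 1 = 4.
Given d = 6, check d ≤ 4: NO.
Slack = (n − k + 1) − d = -2.
The slack is negative: d = 6 exceeds n − k + 1 = 4 by 2, so the Singleton bound is violated and no linear [13, 10, 6]_11 code can exist. In particular it is not MDS (MDS requires d = n − k + 1 exactly).
Description: the claimed parameters are [13, 10, 6]_11; such a code would be impossible (violates the Singleton bound).


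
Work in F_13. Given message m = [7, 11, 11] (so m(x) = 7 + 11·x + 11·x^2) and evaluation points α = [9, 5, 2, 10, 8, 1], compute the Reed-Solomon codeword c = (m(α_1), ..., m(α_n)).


c = [9, 12, 8, 8, 6, 3]

Message polynomial: m(x) = 7 + 11·x + 11·x^2 (mod 13).
For each evaluation point α_i, compute m(α_i) mod 13:
  α_1 = 9: Horner steps 11 → 6 → 9, so m(9) = 9.
  α_2 = 5: Horner steps 11 → 1 → 12, so m(5) = 12.
  α_3 = 2: Horner steps 11 → 7 → 8, so m(2) = 8.
  α_4 = 10: Horner steps 11 → 4 → 8, so m(10) = 8.
  α_5 = 8: Horner steps 11 → 8 → 6, so m(8) = 6.
  α_6 = 1: Horner steps 11 → 9 → 3, so m(1) = 3.
Codeword c = [9, 12, 8, 8, 6, 3] ∈ F_13^6.


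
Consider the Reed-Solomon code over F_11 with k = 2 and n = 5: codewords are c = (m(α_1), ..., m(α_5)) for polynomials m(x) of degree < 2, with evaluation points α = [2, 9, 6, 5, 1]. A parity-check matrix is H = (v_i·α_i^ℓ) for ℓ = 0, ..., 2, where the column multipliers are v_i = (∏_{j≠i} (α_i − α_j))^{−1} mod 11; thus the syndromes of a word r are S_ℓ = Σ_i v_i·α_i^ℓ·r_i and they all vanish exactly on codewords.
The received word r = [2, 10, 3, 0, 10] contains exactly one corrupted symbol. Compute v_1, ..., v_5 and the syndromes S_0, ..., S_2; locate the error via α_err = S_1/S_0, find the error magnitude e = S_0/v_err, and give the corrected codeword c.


S = (9, 4, 3), error at position 2, error magnitude e = 9, c = [2, 1, 3, 0, 10].

Step 1: column multipliers v_i = (∏_{j≠i}(α_i − α_j))^{−1} mod 11.
  i = 1 (α = 2): (2−9)(2−6)(2−5)(2−1) = (−7)·(−4)·(−3)·1 = −84 ≡ 4, so v_1 = 4^{−1} = 3 (mod 11).
  i = 2 (α = 9): (9−2)(9−6)(9−5)(9−1) = 7·3·4·8 = 672 ≡ 1, so v_2 = 1^{−1} = 1 (mod 11).
  i = 3 (α = 6): (6−2)(6−9)(6−5)(6−1) = 4·(−3)·1·5 = −60 ≡ 6, so v_3 = 6^{−1} = 2 (mod 11).
  i = 4 (α = 5): (5−2)(5−9)(5−6)(5−1) = 3·(−4)·(−1)·4 = 48 ≡ 4, so v_4 = 4^{−1} = 3 (mod 11).
  i = 5 (α = 1): (1−2)(1−9)(1−6)(1−5) = (−1)·(−8)·(−5)·(−4) = 160 ≡ 6, so v_5 = 6^{−1} = 2 (mod 11).
  v = [3, 1, 2, 3, 2].
Step 2: syndromes of r = [2, 10, 3, 0, 10] (all sums mod 11).
  S_0 = Σ v_i r_i = 3·2 + 1·10 + 2·3 + 3·0 + 2·10 = 42 ≡ 9.
  S_1 = Σ v_i α_i r_i = 3·2·2 + 1·9·10 + 2·6·3 + 3·5·0 + 2·1·10 = 158 ≡ 4.
  α_i^2 mod 11 = [4, 4, 3, 3, 1].
  S_2 = Σ v_i α_i^2 r_i = 3·4·2 + 1·4·10 + 2·3·3 + 3·3·0 + 2·1·10 = 102 ≡ 3.
  S = (9, 4, 3) ≠ 0, so r is not a codeword (an error is present).
Step 3: locate the error. For a single error e at position i, S_ℓ = v_i·e·α_i^ℓ, so α_err = S_1/S_0.
  S_0^{−1} = 9^{−1} = 5 (mod 11), so α_err = 4·5 = 20 ≡ 9 = α_2. Error position i = 2.
  Consistency check: S_2/S_1 = 3·3 = 9 ≡ 9 = α_err ✓ (single-error assumption holds).
Step 4: error magnitude e = S_0/v_2 = S_0·∏_{j≠2}(α_2 − α_j) = 9·1 = 9 ≡ 9 (mod 11).
Step 5: correct position 2: c_2 = r_2 − e = 10 − 9 ≡ 1 (mod 11). Hence c = [2, 1, 3, 0, 10].
  Check: interpolating c through the α_i gives m(x) = 7 + 3·x (degree < 2) with m(α_i) = c_i for every i, so c is indeed a codeword.


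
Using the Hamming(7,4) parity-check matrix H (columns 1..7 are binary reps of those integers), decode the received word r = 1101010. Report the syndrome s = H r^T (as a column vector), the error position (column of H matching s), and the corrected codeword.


s = (0, 0, 1)^T, error position = 1, corrected codeword c = 0101010

Compute s = H r^T mod 2 one row at a time:
  s_1 = 1 + 0 + 1 + 0 = 2 ≡ 0 (mod 2).
  s_2 = 1 + 0 + 1 + 0 = 2 ≡ 0 (mod 2).
  s_3 = 1 + 0 + 0 + 0 = 1 ≡ 1 (mod 2).
s = (0, 0, 1)^T — this equals column 1 of H (binary 001), so error is at position 1.
Correct: flip bit 1 of r = 1101010 to get c = 0101010.


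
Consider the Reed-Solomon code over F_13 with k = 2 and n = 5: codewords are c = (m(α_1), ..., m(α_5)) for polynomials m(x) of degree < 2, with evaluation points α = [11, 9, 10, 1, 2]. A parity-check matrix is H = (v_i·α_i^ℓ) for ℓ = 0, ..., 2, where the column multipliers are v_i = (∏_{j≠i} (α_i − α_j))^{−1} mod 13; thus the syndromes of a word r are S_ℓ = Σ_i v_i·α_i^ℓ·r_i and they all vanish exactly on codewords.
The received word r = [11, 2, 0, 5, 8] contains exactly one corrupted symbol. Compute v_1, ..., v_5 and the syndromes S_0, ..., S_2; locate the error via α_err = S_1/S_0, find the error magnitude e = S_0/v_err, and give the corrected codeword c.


S = (6, 12, 11), error at position 5, error magnitude e = 5, c = [11, 2, 0, 5, 3].

Step 1: column multipliers v_i = (∏_{j≠i}(α_i − α_j))^{−1} mod 13.
  i = 1 (α = 11): (11−9)(11−10)(11−1)(11−2) = 2·1·10·9 = 180 ≡ 11, so v_1 = 11^{−1} = 6 (mod 13).
  i = 2 (α = 9): (9−11)(9−10)(9−1)(9−2) = (−2)·(−1)·8·7 = 112 ≡ 8, so v_2 = 8^{−1} = 5 (mod 13).
  i = 3 (α = 10): (10−11)(10−9)(10−1)(10−2) = (−1)·1·9·8 = −72 ≡ 6, so v_3 = 6^{−1} = 11 (mod 13).
  i = 4 (α = 1): (1−11)(1−9)(1−10)(1−2) = (−10)·(−8)·(−9)·(−1) = 720 ≡ 5, so v_4 = 5^{−1} = 8 (mod 13).
  i = 5 (α = 2): (2−11)(2−9)(2−10)(2−1) = (−9)·(−7)·(−8)·1 = −504 ≡ 3, so v_5 = 3^{−1} = 9 (mod 13).
  v = [6, 5, 11, 8, 9].
Step 2: syndromes of r = [11, 2, 0, 5, 8] (all sums mod 13).
  S_0 = Σ v_i r_i = 6·11 + 5·2 + 11·0 + 8·5 + 9·8 = 188 ≡ 6.
  S_1 = Σ v_i α_i r_i = 6·11·11 + 5·9·2 + 11·10·0 + 8·1·5 + 9·2·8 = 1000 ≡ 12.
  α_i^2 mod 13 = [4, 3, 9, 1, 4].
  S_2 = Σ v_i α_i^2 r_i = 6·4·11 + 5·3·2 + 11·9·0 + 8·1·5 + 9·4·8 = 622 ≡ 11.
  S = (6, 12, 11) ≠ 0, so r is not a codeword (an error is present).
Step 3: locate the error. For a single error e at position i, S_ℓ = v_i·e·α_i^ℓ, so α_err = S_1/S_0.
  S_0^{−1} = 6^{−1} = 11 (mod 13), so α_err = 12·11 = 132 ≡ 2 = α_5. Error position i = 5.
  Consistency check: S_2/S_1 = 11·12 = 132 ≡ 2 = α_err ✓ (single-error assumption holds).
Step 4: error magnitude e = S_0/v_5 = S_0·∏_{j≠5}(α_5 − α_j) = 6·3 = 18 ≡ 5 (mod 13).
Step 5: correct position 5: c_5 = r_5 − e = 8 − 5 ≡ 3 (mod 13). Hence c = [11, 2, 0, 5, 3].
  Check: interpolating c through the α_i gives m(x) = 7 + 11·x (degree < 2) with m(α_i) = c_i for every i, so c is indeed a codeword.


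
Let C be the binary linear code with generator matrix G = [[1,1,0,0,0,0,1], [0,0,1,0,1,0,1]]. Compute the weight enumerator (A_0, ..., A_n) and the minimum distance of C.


Weight distribution: A_0 = 1, A_3 = 2, A_4 = 1. Minimum distance d = 3.

Enumerate all 2^2 = 4 messages m ∈ F_2^2.
For each, compute codeword c = mG in F_2^7, then tally its weight.
  m = 00 → c = 0000000, weight = 0.
  m = 10 → c = 1100001, weight = 3.
  m = 01 → c = 0010101, weight = 3.
  m = 11 → c = 1110100, weight = 4.
Tally weights:
  weight 0: 1 codewords.
  weight 3: 2 codewords.
  weight 4: 1 codewords.
Minimum distance d = smallest w > 0 with A_w > 0 = 3.
Sanity: Σ A_w = 4 = 2^2 = 4 ✓.


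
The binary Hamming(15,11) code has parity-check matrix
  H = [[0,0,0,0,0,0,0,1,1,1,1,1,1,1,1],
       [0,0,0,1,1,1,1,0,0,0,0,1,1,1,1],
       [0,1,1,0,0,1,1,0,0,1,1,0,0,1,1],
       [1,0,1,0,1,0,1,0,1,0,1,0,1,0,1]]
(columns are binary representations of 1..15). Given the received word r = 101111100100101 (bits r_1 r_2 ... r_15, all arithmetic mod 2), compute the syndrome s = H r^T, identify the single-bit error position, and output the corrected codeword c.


s = (1, 0, 1, 0)^T, error position = 10, corrected codeword c = 101111100000101

Compute s = H r^T mod 2 one row at a time:
  s_1 = 0 + 0 + 1 + 0 + 0 + 1 + 0 + 1 = 3 ≡ 1 (mod 2).
  s_2 = 1 + 1 + 1 + 1 + 0 + 1 + 0 + 1 = 6 ≡ 0 (mod 2).
  s_3 = 0 + 1 + 1 + 1 + 1 + 0 + 0 + 1 = 5 ≡ 1 (mod 2).
  s_4 = 1 + 1 + 1 + 1 + 0 + 0 + 1 + 1 = 6 ≡ 0 (mod 2).
s = (1, 0, 1, 0)^T — this equals column 10 of H (binary 1010), so error is at position 10.
Correct: flip bit 10 of r = 101111100100101 to get c = 101111100000101.


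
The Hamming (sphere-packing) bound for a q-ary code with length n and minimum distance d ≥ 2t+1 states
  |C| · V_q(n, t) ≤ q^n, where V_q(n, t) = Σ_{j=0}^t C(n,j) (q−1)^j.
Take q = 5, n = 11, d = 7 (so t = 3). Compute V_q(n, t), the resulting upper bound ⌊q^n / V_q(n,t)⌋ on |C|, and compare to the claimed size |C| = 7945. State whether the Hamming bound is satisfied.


V_q(n, t) = 11485, q^n = 48828125, Hamming bound = 4251, |C| = 7945 > bound (violated).

Step 1: Compute V_q(n, t) = Σ_{j=0}^3 C(n, j) (q−1)^j.
  j = 0: C(11,0)·(4)^0 = 1·1 = 1.
  j = 1: C(11,1)·(4)^1 = 11·4 = 44.
  j = 2: C(11,2)·(4)^2 = 55·16 = 880.
  j = 3: C(11,3)·(4)^3 = 165·64 = 10560.
  V_q(n, t) = 1 + 44 + 880 + 10560 = 11485.
Step 2: q^n = 5^11 = 48828125.
Step 3: Hamming bound ⌊q^n / V_q(n,t)⌋ = ⌊48828125/11485⌋ = 4251.
Step 4: Compare |C| = 7945 to 4251: violated.
The claimed |C| lies above the Hamming bound, so no 5-ary code of length 11 with d ≥ 7 can have 7945 codewords.


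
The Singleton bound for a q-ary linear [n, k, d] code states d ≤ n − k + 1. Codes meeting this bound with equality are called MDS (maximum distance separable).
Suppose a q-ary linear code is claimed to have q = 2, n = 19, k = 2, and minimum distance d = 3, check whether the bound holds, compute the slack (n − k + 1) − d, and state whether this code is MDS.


Singleton RHS = n − k + 1 = 18, slack = 15, bound satisfied, not MDS.

Singleton bound: d ≤ n − k + 1.
Here n = 19, k = 2, so n − k + 1 = 18.
Given d = 3, check d ≤ 18: YES.
Slack = (n − k + 1) − d = 15.
The code is NOT MDS (slack = 15 > 0).
Description: the claimed parameters are [19, 2, 3]_2; such a code would be non-MDS.


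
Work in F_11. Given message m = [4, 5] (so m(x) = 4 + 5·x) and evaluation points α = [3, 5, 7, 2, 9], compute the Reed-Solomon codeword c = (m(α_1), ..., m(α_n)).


c = [8, 7, 6, 3, 5]

Message polynomial: m(x) = 4 + 5·x (mod 11).
For each evaluation point α_i, compute m(α_i) mod 11:
  α_1 = 3: Horner steps 5 → 8, so m(3) = 8.
  α_2 = 5: Horner steps 5 → 7, so m(5) = 7.
  α_3 = 7: Horner steps 5 → 6, so m(7) = 6.
  α_4 = 2: Horner steps 5 → 3, so m(2) = 3.
  α_5 = 9: Horner steps 5 → 5, so m(9) = 5.
Codeword c = [8, 7, 6, 3, 5] ∈ F_11^5.


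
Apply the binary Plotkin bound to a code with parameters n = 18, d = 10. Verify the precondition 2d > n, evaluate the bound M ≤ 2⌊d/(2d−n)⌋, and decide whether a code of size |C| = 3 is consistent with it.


Plotkin bound M ≤ 10; given |C| = 3 ≤ bound (satisfied).

Check applicability: 2d = 20, n = 18.
2d − n = 2 > 0, so Plotkin applies.
Compute d/(2d−n) = 10/2 ≈ 5.0000.
⌊d/(2d−n)⌋ = 5.
Plotkin bound: M ≤ 2·5 = 10.
Given |C| = 3, check: satisfied.
This |C| is below the Plotkin bound.


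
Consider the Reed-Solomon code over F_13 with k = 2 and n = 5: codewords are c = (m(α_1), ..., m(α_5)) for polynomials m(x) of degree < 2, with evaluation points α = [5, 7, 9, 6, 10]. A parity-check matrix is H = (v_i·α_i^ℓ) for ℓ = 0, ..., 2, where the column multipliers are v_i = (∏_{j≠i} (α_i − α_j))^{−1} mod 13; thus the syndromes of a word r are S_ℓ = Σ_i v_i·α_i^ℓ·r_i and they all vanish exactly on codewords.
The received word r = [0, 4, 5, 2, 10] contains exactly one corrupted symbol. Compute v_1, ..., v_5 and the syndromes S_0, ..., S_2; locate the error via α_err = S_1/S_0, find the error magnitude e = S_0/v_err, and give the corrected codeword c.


S = (5, 6, 2), error at position 3, error magnitude e = 10, c = [0, 4, 8, 2, 10].

Step 1: column multipliers v_i = (∏_{j≠i}(α_i − α_j))^{−1} mod 13.
  i = 1 (α = 5): (5−7)(5−9)(5−6)(5−10) = (−2)·(−4)·(−1)·(−5) = 40 ≡ 1, so v_1 = 1^{−1} = 1 (mod 13).
  i = 2 (α = 7): (7−5)(7−9)(7−6)(7−10) = 2·(−2)·1·(−3) = 12 ≡ 12, so v_2 = 12^{−1} = 12 (mod 13).
  i = 3 (α = 9): (9−5)(9−7)(9−6)(9−10) = 4·2·3·(−1) = −24 ≡ 2, so v_3 = 2^{−1} = 7 (mod 13).
  i = 4 (α = 6): (6−5)(6−7)(6−9)(6−10) = 1·(−1)·(−3)·(−4) = −12 ≡ 1, so v_4 = 1^{−1} = 1 (mod 13).
  i = 5 (α = 10): (10−5)(10−7)(10−9)(10−6) = 5·3·1·4 = 60 ≡ 8, so v_5 = 8^{−1} = 5 (mod 13).
  v = [1, 12, 7, 1, 5].
Step 2: syndromes of r = [0, 4, 5, 2, 10] (all sums mod 13).
  S_0 = Σ v_i r_i = 1·0 + 12·4 + 7·5 + 1·2 + 5·10 = 135 ≡ 5.
  S_1 = Σ v_i α_i r_i = 1·5·0 + 12·7·4 + 7·9·5 + 1·6·2 + 5·10·10 = 1163 ≡ 6.
  α_i^2 mod 13 = [12, 10, 3, 10, 9].
  S_2 = Σ v_i α_i^2 r_i = 1·12·0 + 12·10·4 + 7·3·5 + 1·10·2 + 5·9·10 = 1055 ≡ 2.
  S = (5, 6, 2) ≠ 0, so r is not a codeword (an error is present).
Step 3: locate the error. For a single error e at position i, S_ℓ = v_i·e·α_i^ℓ, so α_err = S_1/S_0.
  S_0^{−1} = 5^{−1} = 8 (mod 13), so α_err = 6·8 = 48 ≡ 9 = α_3. Error position i = 3.
  Consistency check: S_2/S_1 = 2·11 = 22 ≡ 9 = α_err ✓ (single-error assumption holds).
Step 4: error magnitude e = S_0/v_3 = S_0·∏_{j≠3}(α_3 − α_j) = 5·2 = 10 ≡ 10 (mod 13).
Step 5: correct position 3: c_3 = r_3 − e = 5 − 10 ≡ 8 (mod 13). Hence c = [0, 4, 8, 2, 10].
  Check: interpolating c through the α_i gives m(x) = 3 + 2·x (degree < 2) with m(α_i) = c_i for every i, so c is indeed a codeword.


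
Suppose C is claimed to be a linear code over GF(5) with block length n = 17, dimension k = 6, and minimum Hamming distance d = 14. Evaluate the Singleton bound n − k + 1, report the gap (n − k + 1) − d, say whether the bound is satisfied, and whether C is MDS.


Singleton RHS = n − k + 1 = 12, slack = -2, bound violated (no such code; not MDS).

Singleton bound: d ≤ n − k + 1.
Here n = 17, k = 6, so n − k + 1 = 12.
Given d = 14, check d ≤ 12: NO.
Slack = (n − k + 1) − d = -2.
The slack is negative: d = 14 exceeds n − k + 1 = 12 by 2, so the Singleton bound is violated and no linear [17, 6, 14]_5 code can exist. In particular it is not MDS (MDS requires d = n − k + 1 exactly).
Description: the claimed parameters are [17, 6, 14]_5; such a code would be impossible (violates the Singleton bound).


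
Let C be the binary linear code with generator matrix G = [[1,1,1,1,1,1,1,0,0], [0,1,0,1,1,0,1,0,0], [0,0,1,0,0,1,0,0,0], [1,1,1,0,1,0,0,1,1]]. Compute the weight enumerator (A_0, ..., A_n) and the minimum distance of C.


Weight distribution: A_0 = 1, A_1 = 1, A_2 = 1, A_3 = 1, A_4 = 1, A_5 = 5, A_6 = 5, A_7 = 1. Minimum distance d = 1.

Enumerate all 2^4 = 16 messages m ∈ F_2^4.
For each, compute codeword c = mG in F_2^9, then tally its weight.
  m = 0000 → c = 000000000, weight = 0.
  m = 1000 → c = 111111100, weight = 7.
  m = 0100 → c = 010110100, weight = 4.
  m = 1100 → c = 101001000, weight = 3.
  m = 0010 → c = 001001000, weight = 2.
  m = 1010 → c = 110110100, weight = 5.
  m = 0110 → c = 011111100, weight = 6.
  m = 1110 → c = 100000000, weight = 1.
  m = 0001 → c = 111010011, weight = 6.
  m = 1001 → c = 000101111, weight = 5.
  m = 0101 → c = 101100111, weight = 6.
  m = 1101 → c = 010011011, weight = 5.
  m = 0011 → c = 110011011, weight = 6.
  m = 1011 → c = 001100111, weight = 5.
  m = 0111 → c = 100101111, weight = 6.
  m = 1111 → c = 011010011, weight = 5.
Tally weights:
  weight 0: 1 codewords.
  weight 1: 1 codewords.
  weight 2: 1 codewords.
  weight 3: 1 codewords.
  weight 4: 1 codewords.
  weight 5: 5 codewords.
  weight 6: 5 codewords.
  weight 7: 1 codewords.
Minimum distance d = smallest w > 0 with A_w > 0 = 1.
Sanity: Σ A_w = 16 = 2^4 = 16 ✓.


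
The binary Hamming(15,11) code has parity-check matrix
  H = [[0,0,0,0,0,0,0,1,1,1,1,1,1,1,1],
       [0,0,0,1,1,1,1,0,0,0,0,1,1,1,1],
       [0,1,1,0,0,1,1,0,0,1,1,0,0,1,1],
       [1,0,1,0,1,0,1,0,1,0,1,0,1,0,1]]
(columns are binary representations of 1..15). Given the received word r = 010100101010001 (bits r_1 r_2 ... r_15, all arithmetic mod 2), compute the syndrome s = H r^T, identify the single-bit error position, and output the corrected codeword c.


s = (1, 1, 0, 0)^T, error position = 12, corrected codeword c = 010100101011001

Compute s = H r^T mod 2 one row at a time:
  s_1 = 0 + 1 + 0 + 1 + 0 + 0 + 0 + 1 = 3 ≡ 1 (mod 2).
  s_2 = 1 + 0 + 0 + 1 + 0 + 0 + 0 + 1 = 3 ≡ 1 (mod 2).
  s_3 = 1 + 0 + 0 + 1 + 0 + 1 + 0 + 1 = 4 ≡ 0 (mod 2).
  s_4 = 0 + 0 + 0 + 1 + 1 + 1 + 0 + 1 = 4 ≡ 0 (mod 2).
s = (1, 1, 0, 0)^T — this equals column 12 of H (binary 1100), so error is at position 12.
Correct: flip bit 12 of r = 010100101010001 to get c = 010100101011001.


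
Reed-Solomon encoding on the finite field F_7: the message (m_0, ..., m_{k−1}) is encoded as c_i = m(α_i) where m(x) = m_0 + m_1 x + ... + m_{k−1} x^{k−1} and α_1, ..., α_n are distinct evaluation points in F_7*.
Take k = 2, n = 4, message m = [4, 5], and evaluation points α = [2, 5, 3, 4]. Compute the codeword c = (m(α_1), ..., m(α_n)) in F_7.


c = [0, 1, 5, 3]

Message polynomial: m(x) = 4 + 5·x (mod 7).
For each evaluation point α_i, compute m(α_i) mod 7:
  α_1 = 2: Horner steps 5 → 0, so m(2) = 0.
  α_2 = 5: Horner steps 5 → 1, so m(5) = 1.
  α_3 = 3: Horner steps 5 → 5, so m(3) = 5.
  α_4 = 4: Horner steps 5 → 3, so m(4) = 3.
Codeword c = [0, 1, 5, 3] ∈ F_7^4.


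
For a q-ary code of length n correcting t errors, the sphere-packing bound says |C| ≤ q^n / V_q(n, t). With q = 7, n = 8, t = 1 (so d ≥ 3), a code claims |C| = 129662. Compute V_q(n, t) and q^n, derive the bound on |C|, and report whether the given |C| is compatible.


V_q(n, t) = 49, q^n = 5764801, Hamming bound = 117649, |C| = 129662 > bound (violated).

Step 1: Compute V_q(n, t) = Σ_{j=0}^1 C(n, j) (q−1)^j.
  j = 0: C(8,0)·(6)^0 = 1·1 = 1.
  j = 1: C(8,1)·(6)^1 = 8·6 = 48.
  V_q(n, t) = 1 + 48 = 49.
Step 2: q^n = 7^8 = 5764801.
Step 3: Hamming bound ⌊q^n / V_q(n,t)⌋ = ⌊5764801/49⌋ = 117649.
Step 4: Compare |C| = 129662 to 117649: violated.
The claimed |C| lies above the Hamming bound, so no 7-ary code of length 8 with d ≥ 3 can have 129662 codewords.


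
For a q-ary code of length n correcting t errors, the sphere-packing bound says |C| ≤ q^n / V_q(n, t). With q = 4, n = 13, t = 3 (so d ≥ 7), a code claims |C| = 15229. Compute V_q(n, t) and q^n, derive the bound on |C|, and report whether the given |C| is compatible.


V_q(n, t) = 8464, q^n = 67108864, Hamming bound = 7928, |C| = 15229 > bound (violated).

Step 1: Compute V_q(n, t) = Σ_{j=0}^3 C(n, j) (q−1)^j.
  j = 0: C(13,0)·(3)^0 = 1·1 = 1.
  j = 1: C(13,1)·(3)^1 = 13·3 = 39.
  j = 2: C(13,2)·(3)^2 = 78·9 = 702.
  j = 3: C(13,3)·(3)^3 = 286·27 = 7722.
  V_q(n, t) = 1 + 39 + 702 + 7722 = 8464.
Step 2: q^n = 4^13 = 67108864.
Step 3: Hamming bound ⌊q^n / V_q(n,t)⌋ = ⌊67108864/8464⌋ = 7928.
Step 4: Compare |C| = 15229 to 7928: violated.
The claimed |C| lies above the Hamming bound, so no 4-ary code of length 13 with d ≥ 7 can have 15229 codewords.


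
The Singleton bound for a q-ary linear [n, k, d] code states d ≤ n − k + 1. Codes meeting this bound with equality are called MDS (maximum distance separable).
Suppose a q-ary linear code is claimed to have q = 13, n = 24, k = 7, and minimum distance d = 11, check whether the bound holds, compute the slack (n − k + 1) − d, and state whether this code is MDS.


Singleton RHS = n − k + 1 = 18, slack = 7, bound satisfied, not MDS.

Singleton bound: d ≤ n − k + 1.
Here n = 24, k = 7, so n − k + 1 = 18.
Given d = 11, check d ≤ 18: YES.
Slack = (n − k + 1) − d = 7.
The code is NOT MDS (slack = 7 > 0).
Description: the claimed parameters are [24, 7, 11]_13; such a code would be non-MDS.


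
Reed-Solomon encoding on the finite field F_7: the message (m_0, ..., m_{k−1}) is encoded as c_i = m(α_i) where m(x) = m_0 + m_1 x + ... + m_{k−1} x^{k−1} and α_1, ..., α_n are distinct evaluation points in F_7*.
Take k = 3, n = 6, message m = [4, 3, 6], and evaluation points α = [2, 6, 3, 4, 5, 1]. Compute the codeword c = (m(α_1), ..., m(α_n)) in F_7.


c = [6, 0, 4, 0, 1, 6]

Message polynomial: m(x) = 4 + 3·x + 6·x^2 (mod 7).
For each evaluation point α_i, compute m(α_i) mod 7:
  α_1 = 2: Horner steps 6 → 1 → 6, so m(2) = 6.
  α_2 = 6: Horner steps 6 → 4 → 0, so m(6) = 0.
  α_3 = 3: Horner steps 6 → 0 → 4, so m(3) = 4.
  α_4 = 4: Horner steps 6 → 6 → 0, so m(4) = 0.
  α_5 = 5: Horner steps 6 → 5 → 1, so m(5) = 1.
  α_6 = 1: Horner steps 6 → 2 → 6, so m(1) = 6.
Codeword c = [6, 0, 4, 0, 1, 6] ∈ F_7^6.


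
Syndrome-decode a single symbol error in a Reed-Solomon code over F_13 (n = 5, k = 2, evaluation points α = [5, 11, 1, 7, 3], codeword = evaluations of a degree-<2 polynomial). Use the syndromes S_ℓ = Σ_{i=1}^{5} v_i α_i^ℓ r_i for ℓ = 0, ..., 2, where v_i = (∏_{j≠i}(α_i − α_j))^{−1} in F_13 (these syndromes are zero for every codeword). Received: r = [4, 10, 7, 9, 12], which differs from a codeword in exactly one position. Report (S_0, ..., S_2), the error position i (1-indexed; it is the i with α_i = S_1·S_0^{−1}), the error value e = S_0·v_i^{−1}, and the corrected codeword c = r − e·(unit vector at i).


S = (12, 2, 9), error at position 2, error magnitude e = 4, c = [4, 6, 7, 9, 12].

Step 1: column multipliers v_i = (∏_{j≠i}(α_i − α_j))^{−1} mod 13.
  i = 1 (α = 5): (5−11)(5−1)(5−7)(5−3) = (−6)·4·(−2)·2 = 96 ≡ 5, so v_1 = 5^{−1} = 8 (mod 13).
  i = 2 (α = 11): (11−5)(11−1)(11−7)(11−3) = 6·10·4·8 = 1920 ≡ 9, so v_2 = 9^{−1} = 3 (mod 13).
  i = 3 (α = 1): (1−5)(1−11)(1−7)(1−3) = (−4)·(−10)·(−6)·(−2) = 480 ≡ 12, so v_3 = 12^{−1} = 12 (mod 13).
  i = 4 (α = 7): (7−5)(7−11)(7−1)(7−3) = 2·(−4)·6·4 = −192 ≡ 3, so v_4 = 3^{−1} = 9 (mod 13).
  i = 5 (α = 3): (3−5)(3−11)(3−1)(3−7) = (−2)·(−8)·2·(−4) = −128 ≡ 2, so v_5 = 2^{−1} = 7 (mod 13).
  v = [8, 3, 12, 9, 7].
Step 2: syndromes of r = [4, 10, 7, 9, 12] (all sums mod 13).
  S_0 = Σ v_i r_i = 8·4 + 3·10 + 12·7 + 9·9 + 7·12 = 311 ≡ 12.
  S_1 = Σ v_i α_i r_i = 8·5·4 + 3·11·10 + 12·1·7 + 9·7·9 + 7·3·12 = 1393 ≡ 2.
  α_i^2 mod 13 = [12, 4, 1, 10, 9].
  S_2 = Σ v_i α_i^2 r_i = 8·12·4 + 3·4·10 + 12·1·7 + 9·10·9 + 7·9·12 = 2154 ≡ 9.
  S = (12, 2, 9) ≠ 0, so r is not a codeword (an error is present).
Step 3: locate the error. For a single error e at position i, S_ℓ = v_i·e·α_i^ℓ, so α_err = S_1/S_0.
  S_0^{−1} = 12^{−1} = 12 (mod 13), so α_err = 2·12 = 24 ≡ 11 = α_2. Error position i = 2.
  Consistency check: S_2/S_1 = 9·7 = 63 ≡ 11 = α_err ✓ (single-error assumption holds).
Step 4: error magnitude e = S_0/v_2 = S_0·∏_{j≠2}(α_2 − α_j) = 12·9 = 108 ≡ 4 (mod 13).
Step 5: correct position 2: c_2 = r_2 − e = 10 − 4 ≡ 6 (mod 13). Hence c = [4, 6, 7, 9, 12].
  Check: interpolating c through the α_i gives m(x) = 11 + 9·x (degree < 2) with m(α_i) = c_i for every i, so c is indeed a codeword.


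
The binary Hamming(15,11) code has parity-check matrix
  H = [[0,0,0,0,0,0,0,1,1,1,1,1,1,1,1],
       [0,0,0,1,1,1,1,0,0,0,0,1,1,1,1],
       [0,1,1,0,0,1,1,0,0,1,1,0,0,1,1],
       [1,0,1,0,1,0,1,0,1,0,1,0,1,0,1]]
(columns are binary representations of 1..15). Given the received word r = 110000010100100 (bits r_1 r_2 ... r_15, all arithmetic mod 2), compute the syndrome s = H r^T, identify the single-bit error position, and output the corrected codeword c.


s = (1, 1, 0, 0)^T, error position = 12, corrected codeword c = 110000010101100

Compute s = H r^T mod 2 one row at a time:
  s_1 = 1 + 0 + 1 + 0 + 0 + 1 + 0 + 0 = 3 ≡ 1 (mod 2).
  s_2 = 0 + 0 + 0 + 0 + 0 + 1 + 0 + 0 = 1 ≡ 1 (mod 2).
  s_3 = 1 + 0 + 0 + 0 + 1 + 0 + 0 + 0 = 2 ≡ 0 (mod 2).
  s_4 = 1 + 0 + 0 + 0 + 0 + 0 + 1 + 0 = 2 ≡ 0 (mod 2).
s = (1, 1, 0, 0)^T — this equals column 12 of H (binary 1100), so error is at position 12.
Correct: flip bit 12 of r = 110000010100100 to get c = 110000010101100.


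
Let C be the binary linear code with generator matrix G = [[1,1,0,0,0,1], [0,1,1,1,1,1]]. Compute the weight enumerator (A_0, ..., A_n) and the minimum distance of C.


Weight distribution: A_0 = 1, A_3 = 1, A_4 = 1, A_5 = 1. Minimum distance d = 3.

Enumerate all 2^2 = 4 messages m ∈ F_2^2.
For each, compute codeword c = mG in F_2^6, then tally its weight.
  m = 00 → c = 000000, weight = 0.
  m = 10 → c = 110001, weight = 3.
  m = 01 → c = 011111, weight = 5.
  m = 11 → c = 101110, weight = 4.
Tally weights:
  weight 0: 1 codewords.
  weight 3: 1 codewords.
  weight 4: 1 codewords.
  weight 5: 1 codewords.
Minimum distance d = smallest w > 0 with A_w > 0 = 3.
Sanity: Σ A_w = 4 = 2^2 = 4 ✓.


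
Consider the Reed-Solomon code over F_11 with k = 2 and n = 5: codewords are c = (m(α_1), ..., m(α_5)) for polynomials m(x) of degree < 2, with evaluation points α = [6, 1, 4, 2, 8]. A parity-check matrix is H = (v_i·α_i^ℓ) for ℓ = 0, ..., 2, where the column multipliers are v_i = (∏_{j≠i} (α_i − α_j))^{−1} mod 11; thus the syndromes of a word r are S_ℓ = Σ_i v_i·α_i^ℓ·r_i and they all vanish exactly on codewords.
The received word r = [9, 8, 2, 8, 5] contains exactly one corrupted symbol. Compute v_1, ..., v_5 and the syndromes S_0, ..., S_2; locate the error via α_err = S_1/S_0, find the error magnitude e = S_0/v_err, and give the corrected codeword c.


S = (5, 10, 9), error at position 4, error magnitude e = 2, c = [9, 8, 2, 6, 5].

Step 1: column multipliers v_i = (∏_{j≠i}(α_i − α_j))^{−1} mod 11.
  i = 1 (α = 6): (6−1)(6−4)(6−2)(6−8) = 5·2·4·(−2) = −80 ≡ 8, so v_1 = 8^{−1} = 7 (mod 11).
  i = 2 (α = 1): (1−6)(1−4)(1−2)(1−8) = (−5)·(−3)·(−1)·(−7) = 105 ≡ 6, so v_2 = 6^{−1} = 2 (mod 11).
  i = 3 (α = 4): (4−6)(4−1)(4−2)(4−8) = (−2)·3·2·(−4) = 48 ≡ 4, so v_3 = 4^{−1} = 3 (mod 11).
  i = 4 (α = 2): (2−6)(2−1)(2−4)(2−8) = (−4)·1·(−2)·(−6) = −48 ≡ 7, so v_4 = 7^{−1} = 8 (mod 11).
  i = 5 (α = 8): (8−6)(8−1)(8−4)(8−2) = 2·7·4·6 = 336 ≡ 6, so v_5 = 6^{−1} = 2 (mod 11).
  v = [7, 2, 3, 8, 2].
Step 2: syndromes of r = [9, 8, 2, 8, 5] (all sums mod 11).
  S_0 = Σ v_i r_i = 7·9 + 2·8 + 3·2 + 8·8 + 2·5 = 159 ≡ 5.
  S_1 = Σ v_i α_i r_i = 7·6·9 + 2·1·8 + 3·4·2 + 8·2·8 + 2·8·5 = 626 ≡ 10.
  α_i^2 mod 11 = [3, 1, 5, 4, 9].
  S_2 = Σ v_i α_i^2 r_i = 7·3·9 + 2·1·8 + 3·5·2 + 8·4·8 + 2·9·5 = 581 ≡ 9.
  S = (5, 10, 9) ≠ 0, so r is not a codeword (an error is present).
Step 3: locate the error. For a single error e at position i, S_ℓ = v_i·e·α_i^ℓ, so α_err = S_1/S_0.
  S_0^{−1} = 5^{−1} = 9 (mod 11), so α_err = 10·9 = 90 ≡ 2 = α_4. Error position i = 4.
  Consistency check: S_2/S_1 = 9·10 = 90 ≡ 2 = α_err ✓ (single-error assumption holds).
Step 4: error magnitude e = S_0/v_4 = S_0·∏_{j≠4}(α_4 − α_j) = 5·7 = 35 ≡ 2 (mod 11).
Step 5: correct position 4: c_4 = r_4 − e = 8 − 2 ≡ 6 (mod 11). Hence c = [9, 8, 2, 6, 5].
  Check: interpolating c through the α_i gives m(x) = 10 + 9·x (degree < 2) with m(α_i) = c_i for every i, so c is indeed a codeword.


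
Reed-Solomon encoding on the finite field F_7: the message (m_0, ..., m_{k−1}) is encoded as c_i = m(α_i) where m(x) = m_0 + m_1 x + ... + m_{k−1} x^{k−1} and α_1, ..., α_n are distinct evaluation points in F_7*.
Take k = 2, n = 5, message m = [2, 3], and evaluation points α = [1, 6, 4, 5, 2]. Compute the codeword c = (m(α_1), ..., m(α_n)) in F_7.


c = [5, 6, 0, 3, 1]

Message polynomial: m(x) = 2 + 3·x (mod 7).
For each evaluation point α_i, compute m(α_i) mod 7:
  α_1 = 1: Horner steps 3 → 5, so m(1) = 5.
  α_2 = 6: Horner steps 3 → 6, so m(6) = 6.
  α_3 = 4: Horner steps 3 → 0, so m(4) = 0.
  α_4 = 5: Horner steps 3 → 3, so m(5) = 3.
  α_5 = 2: Horner steps 3 → 1, so m(2) = 1.
Codeword c = [5, 6, 0, 3, 1] ∈ F_7^5.


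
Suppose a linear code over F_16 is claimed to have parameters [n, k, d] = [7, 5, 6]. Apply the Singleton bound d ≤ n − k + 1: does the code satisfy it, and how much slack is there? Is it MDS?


Singleton RHS = n − k + 1 = 3, slack = -3, bound violated (no such code; not MDS).

Singleton bound: d ≤ n − k + 1.
Here n = 7, k = 5, so n − k + 1 = 3.
Given d = 6, check d ≤ 3: NO.
Slack = (n − k + 1) − d = -3.
The slack is negative: d = 6 exceeds n − k + 1 = 3 by 3, so the Singleton bound is violated and no linear [7, 5, 6]_16 code can exist. In particular it is not MDS (MDS requires d = n − k + 1 exactly).
Description: the claimed parameters are [7, 5, 6]_16; such a code would be impossible (violates the Singleton bound).


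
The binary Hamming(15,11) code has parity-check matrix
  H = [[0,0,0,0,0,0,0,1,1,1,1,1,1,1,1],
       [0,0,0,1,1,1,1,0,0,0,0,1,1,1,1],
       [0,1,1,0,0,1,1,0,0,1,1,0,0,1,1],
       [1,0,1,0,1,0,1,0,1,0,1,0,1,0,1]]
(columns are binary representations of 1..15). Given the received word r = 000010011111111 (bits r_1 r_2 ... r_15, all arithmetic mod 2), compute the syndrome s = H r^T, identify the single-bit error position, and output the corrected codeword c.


s = (0, 1, 0, 1)^T, error position = 5, corrected codeword c = 000000011111111

Compute s = H r^T mod 2 one row at a time:
  s_1 = 1 + 1 + 1 + 1 + 1 + 1 + 1 + 1 = 8 ≡ 0 (mod 2).
  s_2 = 0 + 1 + 0 + 0 + 1 + 1 + 1 + 1 = 5 ≡ 1 (mod 2).
  s_3 = 0 + 0 + 0 + 0 + 1 + 1 + 1 + 1 = 4 ≡ 0 (mod 2).
  s_4 = 0 + 0 + 1 + 0 + 1 + 1 + 1 + 1 = 5 ≡ 1 (mod 2).
s = (0, 1, 0, 1)^T — this equals column 5 of H (binary 0101), so error is at position 5.
Correct: flip bit 5 of r = 000010011111111 to get c = 000000011111111.


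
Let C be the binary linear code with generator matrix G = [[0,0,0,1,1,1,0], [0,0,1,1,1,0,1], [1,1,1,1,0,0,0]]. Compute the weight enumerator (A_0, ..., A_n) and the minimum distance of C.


Weight distribution: A_0 = 1, A_3 = 2, A_4 = 3, A_5 = 2. Minimum distance d = 3.

Enumerate all 2^3 = 8 messages m ∈ F_2^3.
For each, compute codeword c = mG in F_2^7, then tally its weight.
  m = 000 → c = 0000000, weight = 0.
  m = 100 → c = 0001110, weight = 3.
  m = 010 → c = 0011101, weight = 4.
  m = 110 → c = 0010011, weight = 3.
  m = 001 → c = 1111000, weight = 4.
  m = 101 → c = 1110110, weight = 5.
  m = 011 → c = 1100101, weight = 4.
  m = 111 → c = 1101011, weight = 5.
Tally weights:
  weight 0: 1 codewords.
  weight 3: 2 codewords.
  weight 4: 3 codewords.
  weight 5: 2 codewords.
Minimum distance d = smallest w > 0 with A_w > 0 = 3.
Sanity: Σ A_w = 8 = 2^3 = 8 ✓.


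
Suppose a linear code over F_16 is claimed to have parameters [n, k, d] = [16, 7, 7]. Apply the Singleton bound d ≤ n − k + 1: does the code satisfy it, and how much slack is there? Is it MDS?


Singleton RHS = n − k + 1 = 10, slack = 3, bound satisfied, not MDS.

Singleton bound: d ≤ n − k + 1.
Here n = 16, k = 7, so n − k + 1 = 10.
Given d = 7, check d ≤ 10: YES.
Slack = (n − k + 1) − d = 3.
The code is NOT MDS (slack = 3 > 0).
Description: the claimed parameters are [16, 7, 7]_16; such a code would be non-MDS.


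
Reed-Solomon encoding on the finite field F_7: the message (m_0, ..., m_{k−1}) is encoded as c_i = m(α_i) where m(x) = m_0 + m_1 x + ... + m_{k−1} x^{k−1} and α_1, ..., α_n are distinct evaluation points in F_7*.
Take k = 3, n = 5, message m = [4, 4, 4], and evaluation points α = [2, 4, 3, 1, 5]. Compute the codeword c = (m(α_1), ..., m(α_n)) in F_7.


c = [0, 0, 3, 5, 5]

Message polynomial: m(x) = 4 + 4·x + 4·x^2 (mod 7).
For each evaluation point α_i, compute m(α_i) mod 7:
  α_1 = 2: Horner steps 4 → 5 → 0, so m(2) = 0.
  α_2 = 4: Horner steps 4 → 6 → 0, so m(4) = 0.
  α_3 = 3: Horner steps 4 → 2 → 3, so m(3) = 3.
  α_4 = 1: Horner steps 4 → 1 → 5, so m(1) = 5.
  α_5 = 5: Horner steps 4 → 3 → 5, so m(5) = 5.
Codeword c = [0, 0, 3, 5, 5] ∈ F_7^5.


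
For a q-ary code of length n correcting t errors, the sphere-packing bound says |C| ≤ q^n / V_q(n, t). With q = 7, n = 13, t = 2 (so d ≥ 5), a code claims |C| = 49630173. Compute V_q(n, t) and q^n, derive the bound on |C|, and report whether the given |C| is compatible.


V_q(n, t) = 2887, q^n = 96889010407, Hamming bound = 33560446, |C| = 49630173 > bound (violated).

Step 1: Compute V_q(n, t) = Σ_{j=0}^2 C(n, j) (q−1)^j.
  j = 0: C(13,0)·(6)^0 = 1·1 = 1.
  j = 1: C(13,1)·(6)^1 = 13·6 = 78.
  j = 2: C(13,2)·(6)^2 = 78·36 = 2808.
  V_q(n, t) = 1 + 78 + 2808 = 2887.
Step 2: q^n = 7^13 = 96889010407.
Step 3: Hamming bound ⌊q^n / V_q(n,t)⌋ = ⌊96889010407/2887⌋ = 33560446.
Step 4: Compare |C| = 49630173 to 33560446: violated.
The claimed |C| lies above the Hamming bound, so no 7-ary code of length 13 with d ≥ 5 can have 49630173 codewords.
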